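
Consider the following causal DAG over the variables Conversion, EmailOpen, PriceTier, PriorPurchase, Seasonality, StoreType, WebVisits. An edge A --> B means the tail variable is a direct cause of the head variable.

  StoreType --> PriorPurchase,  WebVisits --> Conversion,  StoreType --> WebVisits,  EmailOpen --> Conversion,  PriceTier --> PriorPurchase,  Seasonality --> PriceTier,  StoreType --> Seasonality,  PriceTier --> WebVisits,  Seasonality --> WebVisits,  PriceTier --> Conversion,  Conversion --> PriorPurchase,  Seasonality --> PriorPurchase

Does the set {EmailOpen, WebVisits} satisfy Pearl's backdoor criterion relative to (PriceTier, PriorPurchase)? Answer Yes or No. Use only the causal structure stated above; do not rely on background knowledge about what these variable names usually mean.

Backdoor paths from PriceTier to PriorPurchase (paths whose first edge points into PriceTier):
  P1: PriceTier <- Seasonality <- StoreType -> WebVisits -> Conversion -> PriorPurchase
  P2: PriceTier <- Seasonality <- StoreType -> PriorPurchase
  P3: PriceTier <- Seasonality -> WebVisits <- StoreType -> PriorPurchase
  P4: PriceTier <- Seasonality -> WebVisits -> Conversion -> PriorPurchase
  P5: PriceTier <- Seasonality -> PriorPurchase
Condition 1 (no descendant of PriceTier in the set): FAILS — WebVisits is a descendant of PriceTier.
Condition 2 (every backdoor path blocked by {EmailOpen, WebVisits}):
  P1: blocked at chain node WebVisits ∈ conditioning set.
  P2: open — no interior node is in the conditioning set.
  P3: open — collider(s) WebVisits are conditioned on (or have a conditioned descendant) and no non-collider on the path is in the set.
  P4: blocked at chain node WebVisits ∈ conditioning set.
  P5: open — no interior node is in the conditioning set.
{EmailOpen, WebVisits} does not satisfy the backdoor criterion.

No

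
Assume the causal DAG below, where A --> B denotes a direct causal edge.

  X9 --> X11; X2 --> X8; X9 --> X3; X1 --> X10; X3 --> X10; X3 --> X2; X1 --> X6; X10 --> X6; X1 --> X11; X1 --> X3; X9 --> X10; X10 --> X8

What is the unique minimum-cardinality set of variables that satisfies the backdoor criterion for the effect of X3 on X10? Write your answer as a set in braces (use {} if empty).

{X1, X9}

Variables eligible for adjustment (non-descendants of X3, excluding X3 and X10): {X1, X11, X9}.
Backdoor paths from X3 to X10:
  P1: X3 <- X1 -> X11 <- X9 -> X10
  P2: X3 <- X1 -> X10
  P3: X3 <- X1 -> X6 <- X10
  P4: X3 <- X9 -> X11 <- X1 -> X10
  P5: X3 <- X9 -> X11 <- X1 -> X6 <- X10
  P6: X3 <- X9 -> X10
The empty set is not sufficient: P2 (X3 <- X1 -> X10) has no collider blocking it and no conditioned non-collider, so it is open.
Try {X1, X9}:
  P1: blocked at fork node X1 ∈ conditioning set.
  P2: blocked at fork node X1 ∈ conditioning set.
  P3: blocked at fork node X1 ∈ conditioning set.
  P4: blocked at fork node X9 ∈ conditioning set.
  P5: blocked at fork node X9 ∈ conditioning set.
  P6: blocked at fork node X9 ∈ conditioning set.
{X1, X9} contains no descendant of X3 and blocks every backdoor path.
Every element of {X1, X9} is needed (dropping X1 leaves P2 open; dropping X9 leaves P6 open), so no proper subset is valid.
Among all size-2 subsets of the eligible variables, only {X1, X9} blocks every backdoor path, so it is the unique smallest valid adjustment set.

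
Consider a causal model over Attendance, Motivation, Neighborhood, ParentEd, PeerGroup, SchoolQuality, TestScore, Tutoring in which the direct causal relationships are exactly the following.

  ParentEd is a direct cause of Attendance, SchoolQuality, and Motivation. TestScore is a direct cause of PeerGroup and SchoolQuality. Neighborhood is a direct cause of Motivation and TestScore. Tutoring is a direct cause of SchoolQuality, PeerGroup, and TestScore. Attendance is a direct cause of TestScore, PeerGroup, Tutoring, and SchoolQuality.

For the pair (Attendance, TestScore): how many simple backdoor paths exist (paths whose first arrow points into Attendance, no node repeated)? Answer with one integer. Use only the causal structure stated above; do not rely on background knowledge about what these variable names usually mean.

4

A backdoor path from Attendance to TestScore is any simple undirected path whose first edge points into Attendance (i.e. leaves Attendance via a parent).
Parents of Attendance: {ParentEd}.
Enumerating:
  P1: Attendance <- ParentEd -> SchoolQuality <- Tutoring -> TestScore
  P2: Attendance <- ParentEd -> SchoolQuality <- Tutoring -> PeerGroup <- TestScore
  P3: Attendance <- ParentEd -> SchoolQuality <- TestScore
  P4: Attendance <- ParentEd -> Motivation <- Neighborhood -> TestScore
That exhausts the simple backdoor paths. Count: 4.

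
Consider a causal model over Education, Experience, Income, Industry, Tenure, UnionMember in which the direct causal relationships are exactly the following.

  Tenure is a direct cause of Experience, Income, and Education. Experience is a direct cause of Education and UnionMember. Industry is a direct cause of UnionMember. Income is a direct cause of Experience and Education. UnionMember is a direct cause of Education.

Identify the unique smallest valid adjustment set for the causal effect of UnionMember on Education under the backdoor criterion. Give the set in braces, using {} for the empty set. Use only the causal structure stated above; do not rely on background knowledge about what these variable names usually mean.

Variables eligible for adjustment (non-descendants of UnionMember, excluding UnionMember and Education): {Experience, Income, Industry, Tenure}.
Backdoor paths from UnionMember to Education:
  P1: UnionMember <- Experience <- Tenure -> Income -> Education
  P2: UnionMember <- Experience <- Tenure -> Education
  P3: UnionMember <- Experience <- Income <- Tenure -> Education
  P4: UnionMember <- Experience <- Income -> Education
  P5: UnionMember <- Experience -> Education
The empty set is not sufficient: P1 (UnionMember <- Experience <- Tenure -> Income -> Education) has no collider blocking it and no conditioned non-collider, so it is open.
Try {Experience}:
  P1: blocked at chain node Experience ∈ conditioning set.
  P2: blocked at chain node Experience ∈ conditioning set.
  P3: blocked at chain node Experience ∈ conditioning set.
  P4: blocked at chain node Experience ∈ conditioning set.
  P5: blocked at fork node Experience ∈ conditioning set.
{Experience} contains no descendant of UnionMember and blocks every backdoor path.
No other singleton works — e.g. {Tenure} leaves P4 open — so {Experience} is the unique smallest valid adjustment set.

{Experience}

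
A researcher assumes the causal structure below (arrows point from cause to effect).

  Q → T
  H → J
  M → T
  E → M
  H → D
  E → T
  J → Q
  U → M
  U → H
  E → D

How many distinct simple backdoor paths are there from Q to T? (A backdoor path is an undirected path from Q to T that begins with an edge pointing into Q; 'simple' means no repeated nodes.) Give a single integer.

A backdoor path from Q to T is any simple undirected path whose first edge points into Q (i.e. leaves Q via a parent).
Parents of Q: {J}.
Enumerating:
  P1: Q <- J <- H <- U -> M <- E -> T
  P2: Q <- J <- H <- U -> M -> T
  P3: Q <- J <- H -> D <- E -> M -> T
  P4: Q <- J <- H -> D <- E -> T
That exhausts the simple backdoor paths. Count: 4.

4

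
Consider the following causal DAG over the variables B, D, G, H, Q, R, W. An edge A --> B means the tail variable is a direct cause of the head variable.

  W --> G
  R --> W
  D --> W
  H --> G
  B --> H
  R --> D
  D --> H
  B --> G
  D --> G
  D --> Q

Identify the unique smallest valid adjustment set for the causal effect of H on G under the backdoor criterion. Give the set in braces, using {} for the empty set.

{B, D}

Variables eligible for adjustment (non-descendants of H, excluding H and G): {B, D, Q, R, W}.
Backdoor paths from H to G:
  P1: H <- D <- R -> W -> G
  P2: H <- D -> W -> G
  P3: H <- D -> G
  P4: H <- B -> G
The empty set is not sufficient: P1 (H <- D <- R -> W -> G) has no collider blocking it and no conditioned non-collider, so it is open.
Try {B, D}:
  P1: blocked at chain node D ∈ conditioning set.
  P2: blocked at fork node D ∈ conditioning set.
  P3: blocked at fork node D ∈ conditioning set.
  P4: blocked at fork node B ∈ conditioning set.
{B, D} contains no descendant of H and blocks every backdoor path.
Every element of {B, D} is needed (dropping B leaves P4 open; dropping D leaves P1 open), so no proper subset is valid.
Among all size-2 subsets of the eligible variables, only {B, D} blocks every backdoor path, so it is the unique smallest valid adjustment set.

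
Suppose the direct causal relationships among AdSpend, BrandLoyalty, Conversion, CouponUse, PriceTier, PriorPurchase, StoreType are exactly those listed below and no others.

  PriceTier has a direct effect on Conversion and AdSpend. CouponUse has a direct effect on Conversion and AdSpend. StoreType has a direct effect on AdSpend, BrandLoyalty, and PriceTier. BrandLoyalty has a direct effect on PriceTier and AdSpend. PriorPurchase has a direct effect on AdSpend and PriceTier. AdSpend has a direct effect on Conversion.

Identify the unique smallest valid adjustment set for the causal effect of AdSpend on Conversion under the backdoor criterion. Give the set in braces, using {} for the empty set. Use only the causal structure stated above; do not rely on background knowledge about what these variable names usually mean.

Variables eligible for adjustment (non-descendants of AdSpend, excluding AdSpend and Conversion): {BrandLoyalty, CouponUse, PriceTier, PriorPurchase, StoreType}.
Backdoor paths from AdSpend to Conversion:
  P1: AdSpend <- StoreType -> BrandLoyalty -> PriceTier -> Conversion
  P2: AdSpend <- StoreType -> PriceTier -> Conversion
  P3: AdSpend <- BrandLoyalty <- StoreType -> PriceTier -> Conversion
  P4: AdSpend <- BrandLoyalty -> PriceTier -> Conversion
  P5: AdSpend <- PriorPurchase -> PriceTier -> Conversion
  P6: AdSpend <- CouponUse -> Conversion
  P7: AdSpend <- PriceTier -> Conversion
The empty set is not sufficient: P1 (AdSpend <- StoreType -> BrandLoyalty -> PriceTier -> Conversion) has no collider blocking it and no conditioned non-collider, so it is open.
Try {CouponUse, PriceTier}:
  P1: blocked at chain node PriceTier ∈ conditioning set.
  P2: blocked at chain node PriceTier ∈ conditioning set.
  P3: blocked at chain node PriceTier ∈ conditioning set.
  P4: blocked at chain node PriceTier ∈ conditioning set.
  P5: blocked at chain node PriceTier ∈ conditioning set.
  P6: blocked at fork node CouponUse ∈ conditioning set.
  P7: blocked at fork node PriceTier ∈ conditioning set.
{CouponUse, PriceTier} contains no descendant of AdSpend and blocks every backdoor path.
Every element of {CouponUse, PriceTier} is needed (dropping CouponUse leaves P6 open; dropping PriceTier leaves P1 open), so no proper subset is valid.
Among all size-2 subsets of the eligible variables, only {CouponUse, PriceTier} blocks every backdoor path, so it is the unique smallest valid adjustment set.

{CouponUse, PriceTier}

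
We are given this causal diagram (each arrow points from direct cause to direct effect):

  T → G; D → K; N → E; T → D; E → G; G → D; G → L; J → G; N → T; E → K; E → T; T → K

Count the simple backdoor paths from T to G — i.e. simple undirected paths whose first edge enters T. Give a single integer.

A backdoor path from T to G is any simple undirected path whose first edge points into T (i.e. leaves T via a parent).
Parents of T: {E, N}.
Enumerating:
  P1: T <- N -> E -> G
  P2: T <- N -> E -> K <- D <- G
  P3: T <- E -> G
  P4: T <- E -> K <- D <- G
That exhausts the simple backdoor paths. Count: 4.

4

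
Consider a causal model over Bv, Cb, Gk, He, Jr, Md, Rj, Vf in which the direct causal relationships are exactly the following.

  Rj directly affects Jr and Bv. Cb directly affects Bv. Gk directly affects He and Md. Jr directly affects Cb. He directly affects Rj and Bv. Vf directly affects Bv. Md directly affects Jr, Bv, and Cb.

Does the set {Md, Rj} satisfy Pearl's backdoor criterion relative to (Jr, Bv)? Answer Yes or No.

Backdoor paths from Jr to Bv (paths whose first edge points into Jr):
  P1: Jr <- Md <- Gk -> He -> Rj -> Bv
  P2: Jr <- Md <- Gk -> He -> Bv
  P3: Jr <- Md -> Cb -> Bv
  P4: Jr <- Md -> Bv
  P5: Jr <- Rj <- He <- Gk -> Md -> Cb -> Bv
  P6: Jr <- Rj <- He <- Gk -> Md -> Bv
  P7: Jr <- Rj <- He -> Bv
  P8: Jr <- Rj -> Bv
Condition 1 (no descendant of Jr in the set): holds — descendants of Jr are {Bv, Cb}; none are in {Md, Rj}.
Condition 2 (every backdoor path blocked by {Md, Rj}):
  P1: blocked at chain node Md ∈ conditioning set.
  P2: blocked at chain node Md ∈ conditioning set.
  P3: blocked at fork node Md ∈ conditioning set.
  P4: blocked at fork node Md ∈ conditioning set.
  P5: blocked at chain node Rj ∈ conditioning set.
  P6: blocked at chain node Rj ∈ conditioning set.
  P7: blocked at chain node Rj ∈ conditioning set.
  P8: blocked at fork node Rj ∈ conditioning set.
{Md, Rj} satisfies the backdoor criterion.

Yes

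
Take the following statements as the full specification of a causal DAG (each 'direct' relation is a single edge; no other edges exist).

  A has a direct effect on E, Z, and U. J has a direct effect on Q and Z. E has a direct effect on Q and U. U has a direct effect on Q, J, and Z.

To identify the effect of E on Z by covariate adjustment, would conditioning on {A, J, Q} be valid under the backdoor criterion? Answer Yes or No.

No

Backdoor paths from E to Z (paths whose first edge points into E):
  P1: E <- A -> U -> J -> Z
  P2: E <- A -> U -> Q <- J -> Z
  P3: E <- A -> U -> Z
  P4: E <- A -> Z
Condition 1 (no descendant of E in the set): FAILS — J and Q are descendants of E.
Condition 2 (every backdoor path blocked by {A, J, Q}):
  P1: blocked at fork node A ∈ conditioning set.
  P2: blocked at fork node A ∈ conditioning set.
  P3: blocked at fork node A ∈ conditioning set.
  P4: blocked at fork node A ∈ conditioning set.
{A, J, Q} does not satisfy the backdoor criterion.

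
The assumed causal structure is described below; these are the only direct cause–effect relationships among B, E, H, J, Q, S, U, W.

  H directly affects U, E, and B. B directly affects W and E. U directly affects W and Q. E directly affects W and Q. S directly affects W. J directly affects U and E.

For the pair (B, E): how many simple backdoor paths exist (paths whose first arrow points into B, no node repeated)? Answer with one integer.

A backdoor path from B to E is any simple undirected path whose first edge points into B (i.e. leaves B via a parent).
Parents of B: {H}.
Enumerating:
  P1: B <- H -> U <- J -> E
  P2: B <- H -> U -> W <- E
  P3: B <- H -> U -> Q <- E
  P4: B <- H -> E
That exhausts the simple backdoor paths. Count: 4.

4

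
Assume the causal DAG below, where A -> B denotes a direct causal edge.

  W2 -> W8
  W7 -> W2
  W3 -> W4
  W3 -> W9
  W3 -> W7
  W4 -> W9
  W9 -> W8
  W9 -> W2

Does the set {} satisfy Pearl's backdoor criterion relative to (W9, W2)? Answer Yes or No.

No

Backdoor paths from W9 to W2 (paths whose first edge points into W9):
  P1: W9 <- W3 -> W7 -> W2
  P2: W9 <- W4 <- W3 -> W7 -> W2
Condition 1 (no descendant of W9 in the set): holds — descendants of W9 are {W2, W8}; none are in {}.
Condition 2 (every backdoor path blocked by {}):
  P1: open — no interior node is in the conditioning set.
  P2: open — no interior node is in the conditioning set.
{} does not satisfy the backdoor criterion.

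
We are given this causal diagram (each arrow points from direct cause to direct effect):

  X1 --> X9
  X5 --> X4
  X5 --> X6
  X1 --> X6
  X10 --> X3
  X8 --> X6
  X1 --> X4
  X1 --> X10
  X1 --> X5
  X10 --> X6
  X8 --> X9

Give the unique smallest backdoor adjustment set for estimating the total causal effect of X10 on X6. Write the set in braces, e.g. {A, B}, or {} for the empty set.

{X1}

Variables eligible for adjustment (non-descendants of X10, excluding X10 and X6): {X1, X4, X5, X8, X9}.
Backdoor paths from X10 to X6:
  P1: X10 <- X1 -> X9 <- X8 -> X6
  P2: X10 <- X1 -> X5 -> X6
  P3: X10 <- X1 -> X6
  P4: X10 <- X1 -> X4 <- X5 -> X6
The empty set is not sufficient: P2 (X10 <- X1 -> X5 -> X6) has no collider blocking it and no conditioned non-collider, so it is open.
Try {X1}:
  P1: blocked at fork node X1 ∈ conditioning set.
  P2: blocked at fork node X1 ∈ conditioning set.
  P3: blocked at fork node X1 ∈ conditioning set.
  P4: blocked at fork node X1 ∈ conditioning set.
{X1} contains no descendant of X10 and blocks every backdoor path.
No other singleton works — e.g. {X8} leaves P2 open — so {X1} is the unique smallest valid adjustment set.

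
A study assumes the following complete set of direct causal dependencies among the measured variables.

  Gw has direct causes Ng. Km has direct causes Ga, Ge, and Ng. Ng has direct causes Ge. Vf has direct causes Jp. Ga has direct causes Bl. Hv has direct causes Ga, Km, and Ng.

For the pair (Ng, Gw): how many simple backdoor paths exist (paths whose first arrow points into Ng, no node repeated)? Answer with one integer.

0

A backdoor path from Ng to Gw is any simple undirected path whose first edge points into Ng (i.e. leaves Ng via a parent).
Parents of Ng: {Ge}.
No simple path from any parent of Ng reaches Gw without revisiting Ng, so there are no backdoor paths.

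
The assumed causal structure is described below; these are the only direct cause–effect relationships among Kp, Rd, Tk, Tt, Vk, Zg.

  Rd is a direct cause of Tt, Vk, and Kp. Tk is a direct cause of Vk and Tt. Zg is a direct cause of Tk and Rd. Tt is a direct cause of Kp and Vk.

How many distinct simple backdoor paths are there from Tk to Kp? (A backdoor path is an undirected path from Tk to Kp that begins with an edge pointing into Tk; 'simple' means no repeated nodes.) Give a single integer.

3

A backdoor path from Tk to Kp is any simple undirected path whose first edge points into Tk (i.e. leaves Tk via a parent).
Parents of Tk: {Zg}.
Enumerating:
  P1: Tk <- Zg -> Rd -> Tt -> Kp
  P2: Tk <- Zg -> Rd -> Vk <- Tt -> Kp
  P3: Tk <- Zg -> Rd -> Kp
That exhausts the simple backdoor paths. Count: 3.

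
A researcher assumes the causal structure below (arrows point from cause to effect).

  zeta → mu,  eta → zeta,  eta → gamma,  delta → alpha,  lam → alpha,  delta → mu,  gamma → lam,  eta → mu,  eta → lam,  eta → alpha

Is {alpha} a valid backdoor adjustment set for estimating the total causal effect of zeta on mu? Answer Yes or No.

Backdoor paths from zeta to mu (paths whose first edge points into zeta):
  P1: zeta <- eta -> gamma -> lam -> alpha <- delta -> mu
  P2: zeta <- eta -> lam -> alpha <- delta -> mu
  P3: zeta <- eta -> alpha <- delta -> mu
  P4: zeta <- eta -> mu
Condition 1 (no descendant of zeta in the set): holds — descendants of zeta are {mu}; none are in {alpha}.
Condition 2 (every backdoor path blocked by {alpha}):
  P1: open — collider(s) alpha are conditioned on (or have a conditioned descendant) and no non-collider on the path is in the set.
  P2: open — collider(s) alpha are conditioned on (or have a conditioned descendant) and no non-collider on the path is in the set.
  P3: open — collider(s) alpha are conditioned on (or have a conditioned descendant) and no non-collider on the path is in the set.
  P4: open — no interior node is in the conditioning set.
{alpha} does not satisfy the backdoor criterion.

No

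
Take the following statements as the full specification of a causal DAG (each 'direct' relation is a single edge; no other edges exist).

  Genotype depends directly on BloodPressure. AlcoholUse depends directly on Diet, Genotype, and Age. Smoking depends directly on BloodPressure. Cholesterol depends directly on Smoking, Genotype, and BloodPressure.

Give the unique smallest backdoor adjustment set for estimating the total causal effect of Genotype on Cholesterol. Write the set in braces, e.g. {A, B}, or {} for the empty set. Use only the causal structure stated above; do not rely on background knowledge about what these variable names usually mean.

Variables eligible for adjustment (non-descendants of Genotype, excluding Genotype and Cholesterol): {Age, BloodPressure, Diet, Smoking}.
Backdoor paths from Genotype to Cholesterol:
  P1: Genotype <- BloodPressure -> Smoking -> Cholesterol
  P2: Genotype <- BloodPressure -> Cholesterol
The empty set is not sufficient: P1 (Genotype <- BloodPressure -> Smoking -> Cholesterol) has no collider blocking it and no conditioned non-collider, so it is open.
Try {BloodPressure}:
  P1: blocked at fork node BloodPressure ∈ conditioning set.
  P2: blocked at fork node BloodPressure ∈ conditioning set.
{BloodPressure} contains no descendant of Genotype and blocks every backdoor path.
No other singleton works — e.g. {Diet} leaves P1 open — so {BloodPressure} is the unique smallest valid adjustment set.

{BloodPressure}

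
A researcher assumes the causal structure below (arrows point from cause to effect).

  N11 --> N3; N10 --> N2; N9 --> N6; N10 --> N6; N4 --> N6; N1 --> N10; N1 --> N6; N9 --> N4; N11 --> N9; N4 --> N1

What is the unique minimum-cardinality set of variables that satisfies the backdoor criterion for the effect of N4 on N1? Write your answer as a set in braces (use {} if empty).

{}

Variables eligible for adjustment (non-descendants of N4, excluding N4 and N1): {N11, N3, N9}.
Backdoor paths from N4 to N1:
  P1: N4 <- N9 -> N6 <- N1
  P2: N4 <- N9 -> N6 <- N10 <- N1
Each backdoor path contains an unconditioned collider, so every path is already blocked with the empty conditioning set:
  P1: blocked at collider N6 (neither it nor any descendant is in the conditioning set).
  P2: blocked at collider N6 (neither it nor any descendant is in the conditioning set).
The empty set is therefore the unique smallest valid set.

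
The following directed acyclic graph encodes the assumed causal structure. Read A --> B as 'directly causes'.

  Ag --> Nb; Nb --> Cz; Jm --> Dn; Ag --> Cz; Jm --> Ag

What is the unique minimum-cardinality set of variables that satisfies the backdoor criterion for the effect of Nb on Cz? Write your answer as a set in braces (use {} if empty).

{Ag}

Variables eligible for adjustment (non-descendants of Nb, excluding Nb and Cz): {Ag, Dn, Jm}.
Backdoor paths from Nb to Cz:
  P1: Nb <- Ag -> Cz
The empty set is not sufficient: P1 (Nb <- Ag -> Cz) has no collider blocking it and no conditioned non-collider, so it is open.
Try {Ag}:
  P1: blocked at fork node Ag ∈ conditioning set.
{Ag} contains no descendant of Nb and blocks every backdoor path.
No other singleton works — e.g. {Jm} leaves P1 open — so {Ag} is the unique smallest valid adjustment set.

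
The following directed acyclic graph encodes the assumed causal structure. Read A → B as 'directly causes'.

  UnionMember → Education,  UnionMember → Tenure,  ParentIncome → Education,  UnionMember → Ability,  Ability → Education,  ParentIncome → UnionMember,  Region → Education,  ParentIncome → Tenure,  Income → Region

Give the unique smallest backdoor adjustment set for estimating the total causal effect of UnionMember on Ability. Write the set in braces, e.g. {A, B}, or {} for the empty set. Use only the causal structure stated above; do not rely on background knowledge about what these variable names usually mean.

{}

Variables eligible for adjustment (non-descendants of UnionMember, excluding UnionMember and Ability): {Income, ParentIncome, Region}.
Backdoor paths from UnionMember to Ability:
  P1: UnionMember <- ParentIncome -> Education <- Ability
Each backdoor path contains an unconditioned collider, so every path is already blocked with the empty conditioning set:
  P1: blocked at collider Education (neither it nor any descendant is in the conditioning set).
The empty set is therefore the unique smallest valid set.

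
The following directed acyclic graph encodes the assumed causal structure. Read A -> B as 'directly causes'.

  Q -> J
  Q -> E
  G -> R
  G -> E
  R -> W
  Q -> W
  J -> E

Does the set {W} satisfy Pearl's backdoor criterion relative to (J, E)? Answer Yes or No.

No

Backdoor paths from J to E (paths whose first edge points into J):
  P1: J <- Q -> W <- R <- G -> E
  P2: J <- Q -> E
Condition 1 (no descendant of J in the set): holds — descendants of J are {E}; none are in {W}.
Condition 2 (every backdoor path blocked by {W}):
  P1: open — collider(s) W are conditioned on (or have a conditioned descendant) and no non-collider on the path is in the set.
  P2: open — no interior node is in the conditioning set.
{W} does not satisfy the backdoor criterion.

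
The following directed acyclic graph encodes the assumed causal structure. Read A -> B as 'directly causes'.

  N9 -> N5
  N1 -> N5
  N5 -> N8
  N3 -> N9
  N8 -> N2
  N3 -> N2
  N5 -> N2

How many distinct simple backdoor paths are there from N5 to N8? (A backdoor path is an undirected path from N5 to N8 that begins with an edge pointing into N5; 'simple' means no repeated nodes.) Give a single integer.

A backdoor path from N5 to N8 is any simple undirected path whose first edge points into N5 (i.e. leaves N5 via a parent).
Parents of N5: {N1, N9}.
Enumerating:
  P1: N5 <- N9 <- N3 -> N2 <- N8
That exhausts the simple backdoor paths. Count: 1.

1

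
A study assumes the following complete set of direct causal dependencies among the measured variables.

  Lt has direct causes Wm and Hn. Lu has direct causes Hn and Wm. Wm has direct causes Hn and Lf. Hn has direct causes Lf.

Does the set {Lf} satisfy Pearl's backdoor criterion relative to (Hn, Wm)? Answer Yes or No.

Yes

Backdoor paths from Hn to Wm (paths whose first edge points into Hn):
  P1: Hn <- Lf -> Wm
Condition 1 (no descendant of Hn in the set): holds — descendants of Hn are {Lt, Lu, Wm}; none are in {Lf}.
Condition 2 (every backdoor path blocked by {Lf}):
  P1: blocked at fork node Lf ∈ conditioning set.
{Lf} satisfies the backdoor criterion.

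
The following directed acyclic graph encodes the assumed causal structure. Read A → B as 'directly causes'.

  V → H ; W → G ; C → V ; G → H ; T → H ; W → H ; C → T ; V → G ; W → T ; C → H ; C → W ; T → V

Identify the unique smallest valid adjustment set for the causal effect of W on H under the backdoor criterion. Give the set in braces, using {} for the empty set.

{C}

Variables eligible for adjustment (non-descendants of W, excluding W and H): {C}.
Backdoor paths from W to H:
  P1: W <- C -> T -> V -> G -> H
  P2: W <- C -> T -> V -> H
  P3: W <- C -> T -> H
  P4: W <- C -> V <- T -> H
  P5: W <- C -> V -> G -> H
  P6: W <- C -> V -> H
  P7: W <- C -> H
The empty set is not sufficient: P1 (W <- C -> T -> V -> G -> H) has no collider blocking it and no conditioned non-collider, so it is open.
Try {C}:
  P1: blocked at fork node C ∈ conditioning set.
  P2: blocked at fork node C ∈ conditioning set.
  P3: blocked at fork node C ∈ conditioning set.
  P4: blocked at fork node C ∈ conditioning set.
  P5: blocked at fork node C ∈ conditioning set.
  P6: blocked at fork node C ∈ conditioning set.
  P7: blocked at fork node C ∈ conditioning set.
{C} contains no descendant of W and blocks every backdoor path.
{C} is the unique smallest valid adjustment set.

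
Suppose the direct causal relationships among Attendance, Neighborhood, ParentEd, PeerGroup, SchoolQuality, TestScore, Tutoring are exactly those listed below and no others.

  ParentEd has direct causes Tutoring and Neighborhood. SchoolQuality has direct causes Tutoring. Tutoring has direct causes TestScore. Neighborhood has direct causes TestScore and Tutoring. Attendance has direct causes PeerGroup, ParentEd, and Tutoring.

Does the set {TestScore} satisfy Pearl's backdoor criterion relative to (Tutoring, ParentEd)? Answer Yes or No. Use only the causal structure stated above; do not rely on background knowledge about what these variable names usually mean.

Yes

Backdoor paths from Tutoring to ParentEd (paths whose first edge points into Tutoring):
  P1: Tutoring <- TestScore -> Neighborhood -> ParentEd
Condition 1 (no descendant of Tutoring in the set): holds — descendants of Tutoring are {Attendance, Neighborhood, ParentEd, SchoolQuality}; none are in {TestScore}.
Condition 2 (every backdoor path blocked by {TestScore}):
  P1: blocked at fork node TestScore ∈ conditioning set.
{TestScore} satisfies the backdoor criterion.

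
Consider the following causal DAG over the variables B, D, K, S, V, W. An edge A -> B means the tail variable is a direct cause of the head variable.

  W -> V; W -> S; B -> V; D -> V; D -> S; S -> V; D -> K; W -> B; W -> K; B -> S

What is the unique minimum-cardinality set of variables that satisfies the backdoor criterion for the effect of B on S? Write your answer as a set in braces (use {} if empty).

Variables eligible for adjustment (non-descendants of B, excluding B and S): {D, K, W}.
Backdoor paths from B to S:
  P1: B <- W -> S
  P2: B <- W -> K <- D -> S
  P3: B <- W -> K <- D -> V <- S
  P4: B <- W -> V <- D -> S
  P5: B <- W -> V <- S
The empty set is not sufficient: P1 (B <- W -> S) has no collider blocking it and no conditioned non-collider, so it is open.
Try {W}:
  P1: blocked at fork node W ∈ conditioning set.
  P2: blocked at fork node W ∈ conditioning set.
  P3: blocked at fork node W ∈ conditioning set.
  P4: blocked at fork node W ∈ conditioning set.
  P5: blocked at fork node W ∈ conditioning set.
{W} contains no descendant of B and blocks every backdoor path.
No other singleton works — e.g. {D} leaves P1 open — so {W} is the unique smallest valid adjustment set.

{W}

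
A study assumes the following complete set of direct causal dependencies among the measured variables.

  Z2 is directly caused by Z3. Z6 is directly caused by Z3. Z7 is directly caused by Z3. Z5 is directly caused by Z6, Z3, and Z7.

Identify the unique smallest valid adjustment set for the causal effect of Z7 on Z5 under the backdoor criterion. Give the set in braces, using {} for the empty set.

Variables eligible for adjustment (non-descendants of Z7, excluding Z7 and Z5): {Z2, Z3, Z6}.
Backdoor paths from Z7 to Z5:
  P1: Z7 <- Z3 -> Z6 -> Z5
  P2: Z7 <- Z3 -> Z5
The empty set is not sufficient: P1 (Z7 <- Z3 -> Z6 -> Z5) has no collider blocking it and no conditioned non-collider, so it is open.
Try {Z3}:
  P1: blocked at fork node Z3 ∈ conditioning set.
  P2: blocked at fork node Z3 ∈ conditioning set.
{Z3} contains no descendant of Z7 and blocks every backdoor path.
No other singleton works — e.g. {Z2} leaves P1 open — so {Z3} is the unique smallest valid adjustment set.

{Z3}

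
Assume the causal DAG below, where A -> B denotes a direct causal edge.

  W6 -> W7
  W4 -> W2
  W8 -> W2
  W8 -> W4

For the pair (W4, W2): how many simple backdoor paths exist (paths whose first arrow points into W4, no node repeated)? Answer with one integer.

A backdoor path from W4 to W2 is any simple undirected path whose first edge points into W4 (i.e. leaves W4 via a parent).
Parents of W4: {W8}.
Enumerating:
  P1: W4 <- W8 -> W2
That exhausts the simple backdoor paths. Count: 1.

1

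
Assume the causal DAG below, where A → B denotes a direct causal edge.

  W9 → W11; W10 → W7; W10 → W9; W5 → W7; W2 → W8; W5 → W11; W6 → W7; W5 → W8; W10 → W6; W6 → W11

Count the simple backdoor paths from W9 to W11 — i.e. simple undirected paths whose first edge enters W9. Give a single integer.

A backdoor path from W9 to W11 is any simple undirected path whose first edge points into W9 (i.e. leaves W9 via a parent).
Parents of W9: {W10}.
Enumerating:
  P1: W9 <- W10 -> W6 -> W7 <- W5 -> W11
  P2: W9 <- W10 -> W6 -> W11
  P3: W9 <- W10 -> W7 <- W5 -> W11
  P4: W9 <- W10 -> W7 <- W6 -> W11
That exhausts the simple backdoor paths. Count: 4.

4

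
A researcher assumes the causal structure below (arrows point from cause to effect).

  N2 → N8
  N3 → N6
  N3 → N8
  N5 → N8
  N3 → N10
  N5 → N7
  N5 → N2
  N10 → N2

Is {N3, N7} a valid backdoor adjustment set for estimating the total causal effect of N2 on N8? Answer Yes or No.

Backdoor paths from N2 to N8 (paths whose first edge points into N2):
  P1: N2 <- N5 -> N8
  P2: N2 <- N10 <- N3 -> N8
Condition 1 (no descendant of N2 in the set): holds — descendants of N2 are {N8}; none are in {N3, N7}.
Condition 2 (every backdoor path blocked by {N3, N7}):
  P1: open — no interior node is in the conditioning set.
  P2: blocked at fork node N3 ∈ conditioning set.
{N3, N7} does not satisfy the backdoor criterion.

No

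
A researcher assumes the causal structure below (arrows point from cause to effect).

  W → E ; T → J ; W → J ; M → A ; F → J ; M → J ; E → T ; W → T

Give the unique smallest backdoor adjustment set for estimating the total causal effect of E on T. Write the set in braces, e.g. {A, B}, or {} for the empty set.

{W}

Variables eligible for adjustment (non-descendants of E, excluding E and T): {A, F, M, W}.
Backdoor paths from E to T:
  P1: E <- W -> T
  P2: E <- W -> J <- T
The empty set is not sufficient: P1 (E <- W -> T) has no collider blocking it and no conditioned non-collider, so it is open.
Try {W}:
  P1: blocked at fork node W ∈ conditioning set.
  P2: blocked at fork node W ∈ conditioning set.
{W} contains no descendant of E and blocks every backdoor path.
No other singleton works — e.g. {F} leaves P1 open — so {W} is the unique smallest valid adjustment set.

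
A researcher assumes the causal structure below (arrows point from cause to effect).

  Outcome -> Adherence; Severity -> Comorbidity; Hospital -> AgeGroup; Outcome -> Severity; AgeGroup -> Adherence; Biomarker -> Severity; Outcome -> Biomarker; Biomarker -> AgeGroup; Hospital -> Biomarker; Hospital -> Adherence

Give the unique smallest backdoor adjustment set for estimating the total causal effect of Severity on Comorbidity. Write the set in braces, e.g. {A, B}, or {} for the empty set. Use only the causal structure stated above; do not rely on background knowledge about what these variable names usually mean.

Variables eligible for adjustment (non-descendants of Severity, excluding Severity and Comorbidity): {Adherence, AgeGroup, Biomarker, Hospital, Outcome}.
Backdoor paths from Severity to Comorbidity:
  (none)
With no backdoor paths the empty set already satisfies the criterion, and it is trivially minimal.

{}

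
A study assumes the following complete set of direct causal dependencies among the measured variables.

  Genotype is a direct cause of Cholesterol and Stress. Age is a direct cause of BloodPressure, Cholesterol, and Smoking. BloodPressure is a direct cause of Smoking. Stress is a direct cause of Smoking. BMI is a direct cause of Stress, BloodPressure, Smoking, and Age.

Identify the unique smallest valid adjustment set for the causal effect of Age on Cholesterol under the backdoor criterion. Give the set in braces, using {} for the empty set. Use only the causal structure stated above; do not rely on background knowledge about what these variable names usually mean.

Variables eligible for adjustment (non-descendants of Age, excluding Age and Cholesterol): {BMI, Genotype, Stress}.
Backdoor paths from Age to Cholesterol:
  P1: Age <- BMI -> Stress <- Genotype -> Cholesterol
  P2: Age <- BMI -> BloodPressure -> Smoking <- Stress <- Genotype -> Cholesterol
  P3: Age <- BMI -> Smoking <- Stress <- Genotype -> Cholesterol
Each backdoor path contains an unconditioned collider, so every path is already blocked with the empty conditioning set:
  P1: blocked at collider Stress (neither it nor any descendant is in the conditioning set).
  P2: blocked at collider Smoking (neither it nor any descendant is in the conditioning set).
  P3: blocked at collider Smoking (neither it nor any descendant is in the conditioning set).
The empty set is therefore the unique smallest valid set.

{}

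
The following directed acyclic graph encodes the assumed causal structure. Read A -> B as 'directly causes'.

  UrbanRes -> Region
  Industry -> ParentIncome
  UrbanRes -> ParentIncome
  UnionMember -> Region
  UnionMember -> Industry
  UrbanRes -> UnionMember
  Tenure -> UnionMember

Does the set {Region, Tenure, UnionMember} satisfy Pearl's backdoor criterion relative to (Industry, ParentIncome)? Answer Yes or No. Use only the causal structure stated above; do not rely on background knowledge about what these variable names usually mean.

Backdoor paths from Industry to ParentIncome (paths whose first edge points into Industry):
  P1: Industry <- UnionMember <- UrbanRes -> ParentIncome
  P2: Industry <- UnionMember -> Region <- UrbanRes -> ParentIncome
Condition 1 (no descendant of Industry in the set): holds — descendants of Industry are {ParentIncome}; none are in {Region, Tenure, UnionMember}.
Condition 2 (every backdoor path blocked by {Region, Tenure, UnionMember}):
  P1: blocked at chain node UnionMember ∈ conditioning set.
  P2: blocked at fork node UnionMember ∈ conditioning set.
{Region, Tenure, UnionMember} satisfies the backdoor criterion.

Yes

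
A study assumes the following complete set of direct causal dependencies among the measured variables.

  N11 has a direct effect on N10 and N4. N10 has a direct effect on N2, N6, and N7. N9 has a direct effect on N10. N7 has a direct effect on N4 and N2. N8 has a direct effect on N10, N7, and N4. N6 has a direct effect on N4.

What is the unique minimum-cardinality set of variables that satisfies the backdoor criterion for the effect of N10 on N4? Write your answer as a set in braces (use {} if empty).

{N11, N8}

Variables eligible for adjustment (non-descendants of N10, excluding N10 and N4): {N11, N8, N9}.
Backdoor paths from N10 to N4:
  P1: N10 <- N11 -> N4
  P2: N10 <- N8 -> N7 -> N4
  P3: N10 <- N8 -> N4
The empty set is not sufficient: P1 (N10 <- N11 -> N4) has no collider blocking it and no conditioned non-collider, so it is open.
Try {N11, N8}:
  P1: blocked at fork node N11 ∈ conditioning set.
  P2: blocked at fork node N8 ∈ conditioning set.
  P3: blocked at fork node N8 ∈ conditioning set.
{N11, N8} contains no descendant of N10 and blocks every backdoor path.
Every element of {N11, N8} is needed (dropping N11 leaves P1 open; dropping N8 leaves P2 open), so no proper subset is valid.
Among all size-2 subsets of the eligible variables, only {N11, N8} blocks every backdoor path, so it is the unique smallest valid adjustment set.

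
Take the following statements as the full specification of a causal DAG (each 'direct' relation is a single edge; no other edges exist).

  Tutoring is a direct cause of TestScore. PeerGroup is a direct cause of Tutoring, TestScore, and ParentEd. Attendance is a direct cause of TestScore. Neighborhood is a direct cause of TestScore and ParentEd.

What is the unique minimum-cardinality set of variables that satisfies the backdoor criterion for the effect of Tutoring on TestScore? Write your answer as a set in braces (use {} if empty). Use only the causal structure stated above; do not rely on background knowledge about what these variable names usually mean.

{PeerGroup}

Variables eligible for adjustment (non-descendants of Tutoring, excluding Tutoring and TestScore): {Attendance, Neighborhood, ParentEd, PeerGroup}.
Backdoor paths from Tutoring to TestScore:
  P1: Tutoring <- PeerGroup -> TestScore
  P2: Tutoring <- PeerGroup -> ParentEd <- Neighborhood -> TestScore
The empty set is not sufficient: P1 (Tutoring <- PeerGroup -> TestScore) has no collider blocking it and no conditioned non-collider, so it is open.
Try {PeerGroup}:
  P1: blocked at fork node PeerGroup ∈ conditioning set.
  P2: blocked at fork node PeerGroup ∈ conditioning set.
{PeerGroup} contains no descendant of Tutoring and blocks every backdoor path.
No other singleton works — e.g. {Neighborhood} leaves P1 open — so {PeerGroup} is the unique smallest valid adjustment set.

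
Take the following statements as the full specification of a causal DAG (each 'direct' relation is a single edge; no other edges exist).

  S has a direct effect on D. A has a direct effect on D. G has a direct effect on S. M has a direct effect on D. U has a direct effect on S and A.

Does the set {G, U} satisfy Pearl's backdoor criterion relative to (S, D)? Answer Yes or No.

Backdoor paths from S to D (paths whose first edge points into S):
  P1: S <- U -> A -> D
Condition 1 (no descendant of S in the set): holds — descendants of S are {D}; none are in {G, U}.
Condition 2 (every backdoor path blocked by {G, U}):
  P1: blocked at fork node U ∈ conditioning set.
{G, U} satisfies the backdoor criterion.

Yes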